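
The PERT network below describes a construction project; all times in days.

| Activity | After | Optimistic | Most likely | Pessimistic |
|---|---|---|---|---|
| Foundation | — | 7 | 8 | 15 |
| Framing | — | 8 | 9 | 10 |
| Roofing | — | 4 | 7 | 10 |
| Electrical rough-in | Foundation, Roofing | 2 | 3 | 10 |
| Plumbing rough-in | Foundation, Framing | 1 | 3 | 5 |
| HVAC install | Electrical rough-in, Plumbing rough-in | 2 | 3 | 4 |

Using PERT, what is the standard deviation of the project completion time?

1.91 days

te_Foundation = (7 + 4·8 + 15)/6 = 54/6 = 9; σ²_Foundation = ((15−7)/6)² = 1.778
te_Framing = (8 + 4·9 + 10)/6 = 54/6 = 9; σ²_Framing = ((10−8)/6)² = 0.111
te_Roofing = (4 + 4·7 + 10)/6 = 42/6 = 7; σ²_Roofing = ((10−4)/6)² = 1.000
te_Electrical rough-in = (2 + 4·3 + 10)/6 = 24/6 = 4; σ²_Electrical rough-in = ((10−2)/6)² = 1.778
te_Plumbing rough-in = (1 + 4·3 + 5)/6 = 18/6 = 3; σ²_Plumbing rough-in = ((5−1)/6)² = 0.444
te_HVAC install = (2 + 4·3 + 4)/6 = 18/6 = 3; σ²_HVAC install = ((4−2)/6)² = 0.111

Forward pass:
ES_Foundation = 0; EF_Foundation = 9
ES_Framing = 0; EF_Framing = 9
ES_Roofing = 0; EF_Roofing = 7
ES_Electrical rough-in = max(EF_Foundation=9, EF_Roofing=7) = 9; EF_Electrical rough-in = 9+4 = 13
ES_Plumbing rough-in = max(EF_Foundation=9, EF_Framing=9) = 9; EF_Plumbing rough-in = 9+3 = 12
ES_HVAC install = max(EF_Electrical rough-in=13, EF_Plumbing rough-in=12) = 13; EF_HVAC install = 13+3 = 16
Expected project duration μ = 16 days. Critical path: Foundation → Electrical rough-in → HVAC install.

Variance along critical path = 1.778 + 1.778 + 0.111 = 3.667
σ = √3.667 = 1.915 days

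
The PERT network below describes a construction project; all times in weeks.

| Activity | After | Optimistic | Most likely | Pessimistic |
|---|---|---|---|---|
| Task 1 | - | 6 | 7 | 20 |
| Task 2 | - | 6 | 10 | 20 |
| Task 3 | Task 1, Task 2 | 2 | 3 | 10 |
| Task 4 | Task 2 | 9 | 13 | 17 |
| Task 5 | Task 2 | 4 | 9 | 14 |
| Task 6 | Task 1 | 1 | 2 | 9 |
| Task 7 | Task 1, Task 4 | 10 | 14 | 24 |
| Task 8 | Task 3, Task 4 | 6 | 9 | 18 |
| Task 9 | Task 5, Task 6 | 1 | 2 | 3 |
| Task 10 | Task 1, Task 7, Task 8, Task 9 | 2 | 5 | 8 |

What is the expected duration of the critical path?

44 weeks

te_Task 1 = (6 + 4·7 + 20)/6 = 54/6 = 9
te_Task 2 = (6 + 4·10 + 20)/6 = 66/6 = 11
te_Task 3 = (2 + 4·3 + 10)/6 = 24/6 = 4
te_Task 4 = (9 + 4·13 + 17)/6 = 78/6 = 13
te_Task 5 = (4 + 4·9 + 14)/6 = 54/6 = 9
te_Task 6 = (1 + 4·2 + 9)/6 = 18/6 = 3
te_Task 7 = (10 + 4·14 + 24)/6 = 90/6 = 15
te_Task 8 = (6 + 4·9 + 18)/6 = 60/6 = 10
te_Task 9 = (1 + 4·2 + 3)/6 = 12/6 = 2
te_Task 10 = (2 + 4·5 + 8)/6 = 30/6 = 5

Forward pass:
ES_Task 1 = 0; EF_Task 1 = 9
ES_Task 2 = 0; EF_Task 2 = 11
ES_Task 3 = max(EF_Task 1=9, EF_Task 2=11) = 11; EF_Task 3 = 11+4 = 15
ES_Task 4 = 11; EF_Task 4 = 11+13 = 24
ES_Task 5 = 11; EF_Task 5 = 11+9 = 20
ES_Task 6 = 9; EF_Task 6 = 9+3 = 12
ES_Task 7 = max(EF_Task 1=9, EF_Task 4=24) = 24; EF_Task 7 = 24+15 = 39
ES_Task 8 = max(EF_Task 3=15, EF_Task 4=24) = 24; EF_Task 8 = 24+10 = 34
ES_Task 9 = max(EF_Task 5=20, EF_Task 6=12) = 20; EF_Task 9 = 20+2 = 22
ES_Task 10 = max(EF_Task 1=9, EF_Task 7=39, EF_Task 8=34, EF_Task 9=22) = 39; EF_Task 10 = 39+5 = 44
Expected project duration μ = 44 weeks. Critical path: Task 2 → Task 4 → Task 7 → Task 10.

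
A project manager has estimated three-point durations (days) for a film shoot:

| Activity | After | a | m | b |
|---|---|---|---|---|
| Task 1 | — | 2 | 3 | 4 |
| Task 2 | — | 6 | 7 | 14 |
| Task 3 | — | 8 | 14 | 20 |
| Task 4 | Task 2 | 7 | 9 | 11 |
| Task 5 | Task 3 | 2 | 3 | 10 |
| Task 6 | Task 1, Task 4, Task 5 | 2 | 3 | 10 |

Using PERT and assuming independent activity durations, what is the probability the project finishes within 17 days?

te_Task 1 = (2 + 4·3 + 4)/6 = 18/6 = 3; σ²_Task 1 = ((4−2)/6)² = 0.111
te_Task 2 = (6 + 4·7 + 14)/6 = 48/6 = 8; σ²_Task 2 = ((14−6)/6)² = 1.778
te_Task 3 = (8 + 4·14 + 20)/6 = 84/6 = 14; σ²_Task 3 = ((20−8)/6)² = 4.000
te_Task 4 = (7 + 4·9 + 11)/6 = 54/6 = 9; σ²_Task 4 = ((11−7)/6)² = 0.444
te_Task 5 = (2 + 4·3 + 10)/6 = 24/6 = 4; σ²_Task 5 = ((10−2)/6)² = 1.778
te_Task 6 = (2 + 4·3 + 10)/6 = 24/6 = 4; σ²_Task 6 = ((10−2)/6)² = 1.778

Forward pass:
ES_Task 1 = 0; EF_Task 1 = 3
ES_Task 2 = 0; EF_Task 2 = 8
ES_Task 3 = 0; EF_Task 3 = 14
ES_Task 4 = 8; EF_Task 4 = 8+9 = 17
ES_Task 5 = 14; EF_Task 5 = 14+4 = 18
ES_Task 6 = max(EF_Task 1=3, EF_Task 4=17, EF_Task 5=18) = 18; EF_Task 6 = 18+4 = 22
Expected project duration μ = 22 days. Critical path: Task 3 → Task 5 → Task 6.

Variance along critical path = 4.000 + 1.778 + 1.778 = 7.556; σ = √7.556 = 2.749 days.
Z = (17 − 22) / 2.749 = -1.819
P(T ≤ 17) = Φ(-1.819) ≈ 0.034

0.034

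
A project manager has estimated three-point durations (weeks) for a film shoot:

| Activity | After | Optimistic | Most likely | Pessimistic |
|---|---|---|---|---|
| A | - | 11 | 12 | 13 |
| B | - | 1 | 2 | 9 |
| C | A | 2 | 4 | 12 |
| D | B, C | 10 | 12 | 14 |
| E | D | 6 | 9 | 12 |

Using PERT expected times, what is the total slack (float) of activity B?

14 weeks

te_A = (11 + 4·12 + 13)/6 = 72/6 = 12
te_B = (1 + 4·2 + 9)/6 = 18/6 = 3
te_C = (2 + 4·4 + 12)/6 = 30/6 = 5
te_D = (10 + 4·12 + 14)/6 = 72/6 = 12
te_E = (6 + 4·9 + 12)/6 = 54/6 = 9

Forward pass:
ES_A = 0; EF_A = 12
ES_B = 0; EF_B = 3
ES_C = 12; EF_C = 12+5 = 17
ES_D = max(EF_B=3, EF_C=17) = 17; EF_D = 17+12 = 29
ES_E = 29; EF_E = 29+9 = 38
Expected project duration μ = 38 weeks. Critical path: A → C → D → E.

Backward pass:
LF_E = 38; LS_E = 38−9 = 29
LF_D = LS_E = 29; LS_D = 29−12 = 17
LF_C = LS_D = 17; LS_C = 17−5 = 12
LF_B = LS_D = 17; LS_B = 17−3 = 14
LF_A = LS_C = 12; LS_A = 12−12 = 0
Slack_B = LS_B − ES_B = 14 − 0 = 14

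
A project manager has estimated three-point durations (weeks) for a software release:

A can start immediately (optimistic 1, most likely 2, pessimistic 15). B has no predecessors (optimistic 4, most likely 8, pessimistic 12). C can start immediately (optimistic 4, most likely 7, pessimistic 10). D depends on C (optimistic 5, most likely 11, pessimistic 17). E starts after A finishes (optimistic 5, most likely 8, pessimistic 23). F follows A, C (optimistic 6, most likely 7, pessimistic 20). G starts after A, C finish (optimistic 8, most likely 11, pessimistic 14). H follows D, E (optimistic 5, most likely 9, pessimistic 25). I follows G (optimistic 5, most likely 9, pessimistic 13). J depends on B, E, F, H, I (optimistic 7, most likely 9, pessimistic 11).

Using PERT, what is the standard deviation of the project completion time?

4.07 weeks

te_A = (1 + 4·2 + 15)/6 = 24/6 = 4; σ²_A = ((15−1)/6)² = 5.444
te_B = (4 + 4·8 + 12)/6 = 48/6 = 8; σ²_B = ((12−4)/6)² = 1.778
te_C = (4 + 4·7 + 10)/6 = 42/6 = 7; σ²_C = ((10−4)/6)² = 1.000
te_D = (5 + 4·11 + 17)/6 = 66/6 = 11; σ²_D = ((17−5)/6)² = 4.000
te_E = (5 + 4·8 + 23)/6 = 60/6 = 10; σ²_E = ((23−5)/6)² = 9.000
te_F = (6 + 4·7 + 20)/6 = 54/6 = 9; σ²_F = ((20−6)/6)² = 5.444
te_G = (8 + 4·11 + 14)/6 = 66/6 = 11; σ²_G = ((14−8)/6)² = 1.000
te_H = (5 + 4·9 + 25)/6 = 66/6 = 11; σ²_H = ((25−5)/6)² = 11.111
te_I = (5 + 4·9 + 13)/6 = 54/6 = 9; σ²_I = ((13−5)/6)² = 1.778
te_J = (7 + 4·9 + 11)/6 = 54/6 = 9; σ²_J = ((11−7)/6)² = 0.444

Forward pass:
ES_A = 0; EF_A = 4
ES_B = 0; EF_B = 8
ES_C = 0; EF_C = 7
ES_D = 7; EF_D = 7+11 = 18
ES_E = 4; EF_E = 4+10 = 14
ES_F = max(EF_A=4, EF_C=7) = 7; EF_F = 7+9 = 16
ES_G = max(EF_A=4, EF_C=7) = 7; EF_G = 7+11 = 18
ES_H = max(EF_D=18, EF_E=14) = 18; EF_H = 18+11 = 29
ES_I = 18; EF_I = 18+9 = 27
ES_J = max(EF_B=8, EF_E=14, EF_F=16, EF_H=29, EF_I=27) = 29; EF_J = 29+9 = 38
Expected project duration μ = 38 weeks. Critical path: C → D → H → J.

Variance along critical path = 1.000 + 4.000 + 11.111 + 0.444 = 16.556
σ = √16.556 = 4.069 weeks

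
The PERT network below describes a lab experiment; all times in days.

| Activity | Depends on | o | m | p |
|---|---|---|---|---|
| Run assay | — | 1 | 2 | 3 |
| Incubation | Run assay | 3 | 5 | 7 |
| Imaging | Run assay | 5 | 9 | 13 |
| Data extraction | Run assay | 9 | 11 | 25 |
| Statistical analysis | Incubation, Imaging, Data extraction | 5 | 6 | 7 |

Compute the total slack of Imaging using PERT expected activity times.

4 days

te_Run assay = (1 + 4·2 + 3)/6 = 12/6 = 2
te_Incubation = (3 + 4·5 + 7)/6 = 30/6 = 5
te_Imaging = (5 + 4·9 + 13)/6 = 54/6 = 9
te_Data extraction = (9 + 4·11 + 25)/6 = 78/6 = 13
te_Statistical analysis = (5 + 4·6 + 7)/6 = 36/6 = 6

Forward pass:
ES_Run assay = 0; EF_Run assay = 2
ES_Incubation = 2; EF_Incubation = 2+5 = 7
ES_Imaging = 2; EF_Imaging = 2+9 = 11
ES_Data extraction = 2; EF_Data extraction = 2+13 = 15
ES_Statistical analysis = max(EF_Incubation=7, EF_Imaging=11, EF_Data extraction=15) = 15; EF_Statistical analysis = 15+6 = 21
Expected project duration μ = 21 days. Critical path: Run assay → Data extraction → Statistical analysis.

Backward pass:
LF_Statistical analysis = 21; LS_Statistical analysis = 21−6 = 15
LF_Data extraction = LS_Statistical analysis = 15; LS_Data extraction = 15−13 = 2
LF_Imaging = LS_Statistical analysis = 15; LS_Imaging = 15−9 = 6
LF_Incubation = LS_Statistical analysis = 15; LS_Incubation = 15−5 = 10
LF_Run assay = min(LS_Incubation=10, LS_Imaging=6, LS_Data extraction=2) = 2; LS_Run assay = 2−2 = 0
Slack_Imaging = LS_Imaging − ES_Imaging = 6 − 2 = 4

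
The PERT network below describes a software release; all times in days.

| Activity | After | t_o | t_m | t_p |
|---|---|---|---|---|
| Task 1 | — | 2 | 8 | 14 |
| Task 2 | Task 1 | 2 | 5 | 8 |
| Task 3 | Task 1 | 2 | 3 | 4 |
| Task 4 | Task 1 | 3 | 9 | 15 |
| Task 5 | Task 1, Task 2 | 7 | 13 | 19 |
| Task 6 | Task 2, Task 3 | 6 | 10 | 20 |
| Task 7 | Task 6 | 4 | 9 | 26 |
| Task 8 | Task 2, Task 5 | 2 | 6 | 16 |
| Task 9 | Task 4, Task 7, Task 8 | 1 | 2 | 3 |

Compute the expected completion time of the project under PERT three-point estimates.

te_Task 1 = (2 + 4·8 + 14)/6 = 48/6 = 8
te_Task 2 = (2 + 4·5 + 8)/6 = 30/6 = 5
te_Task 3 = (2 + 4·3 + 4)/6 = 18/6 = 3
te_Task 4 = (3 + 4·9 + 15)/6 = 54/6 = 9
te_Task 5 = (7 + 4·13 + 19)/6 = 78/6 = 13
te_Task 6 = (6 + 4·10 + 20)/6 = 66/6 = 11
te_Task 7 = (4 + 4·9 + 26)/6 = 66/6 = 11
te_Task 8 = (2 + 4·6 + 16)/6 = 42/6 = 7
te_Task 9 = (1 + 4·2 + 3)/6 = 12/6 = 2

Forward pass:
ES_Task 1 = 0; EF_Task 1 = 8
ES_Task 2 = 8; EF_Task 2 = 8+5 = 13
ES_Task 3 = 8; EF_Task 3 = 8+3 = 11
ES_Task 4 = 8; EF_Task 4 = 8+9 = 17
ES_Task 5 = max(EF_Task 1=8, EF_Task 2=13) = 13; EF_Task 5 = 13+13 = 26
ES_Task 6 = max(EF_Task 2=13, EF_Task 3=11) = 13; EF_Task 6 = 13+11 = 24
ES_Task 7 = 24; EF_Task 7 = 24+11 = 35
ES_Task 8 = max(EF_Task 2=13, EF_Task 5=26) = 26; EF_Task 8 = 26+7 = 33
ES_Task 9 = max(EF_Task 4=17, EF_Task 7=35, EF_Task 8=33) = 35; EF_Task 9 = 35+2 = 37
Expected project duration μ = 37 days. Critical path: Task 1 → Task 2 → Task 6 → Task 7 → Task 9.

37 days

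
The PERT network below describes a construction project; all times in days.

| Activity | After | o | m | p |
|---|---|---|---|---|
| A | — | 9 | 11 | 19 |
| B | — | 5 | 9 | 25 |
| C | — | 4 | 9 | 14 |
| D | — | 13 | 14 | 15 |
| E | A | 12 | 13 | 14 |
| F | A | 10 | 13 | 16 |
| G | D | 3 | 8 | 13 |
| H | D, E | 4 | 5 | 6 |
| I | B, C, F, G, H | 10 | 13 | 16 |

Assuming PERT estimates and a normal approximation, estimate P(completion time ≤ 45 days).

0.841

te_A = (9 + 4·11 + 19)/6 = 72/6 = 12; σ²_A = ((19−9)/6)² = 2.778
te_B = (5 + 4·9 + 25)/6 = 66/6 = 11; σ²_B = ((25−5)/6)² = 11.111
te_C = (4 + 4·9 + 14)/6 = 54/6 = 9; σ²_C = ((14−4)/6)² = 2.778
te_D = (13 + 4·14 + 15)/6 = 84/6 = 14; σ²_D = ((15−13)/6)² = 0.111
te_E = (12 + 4·13 + 14)/6 = 78/6 = 13; σ²_E = ((14−12)/6)² = 0.111
te_F = (10 + 4·13 + 16)/6 = 78/6 = 13; σ²_F = ((16−10)/6)² = 1.000
te_G = (3 + 4·8 + 13)/6 = 48/6 = 8; σ²_G = ((13−3)/6)² = 2.778
te_H = (4 + 4·5 + 6)/6 = 30/6 = 5; σ²_H = ((6−4)/6)² = 0.111
te_I = (10 + 4·13 + 16)/6 = 78/6 = 13; σ²_I = ((16−10)/6)² = 1.000

Forward pass:
ES_A = 0; EF_A = 12
ES_B = 0; EF_B = 11
ES_C = 0; EF_C = 9
ES_D = 0; EF_D = 14
ES_E = 12; EF_E = 12+13 = 25
ES_F = 12; EF_F = 12+13 = 25
ES_G = 14; EF_G = 14+8 = 22
ES_H = max(EF_D=14, EF_E=25) = 25; EF_H = 25+5 = 30
ES_I = max(EF_B=11, EF_C=9, EF_F=25, EF_G=22, EF_H=30) = 30; EF_I = 30+13 = 43
Expected project duration μ = 43 days. Critical path: A → E → H → I.

Variance along critical path = 2.778 + 0.111 + 0.111 + 1.000 = 4.000; σ = √4.000 = 2.000 days.
Z = (45 − 43) / 2.000 = 1.000
P(T ≤ 45) = Φ(1.000) ≈ 0.841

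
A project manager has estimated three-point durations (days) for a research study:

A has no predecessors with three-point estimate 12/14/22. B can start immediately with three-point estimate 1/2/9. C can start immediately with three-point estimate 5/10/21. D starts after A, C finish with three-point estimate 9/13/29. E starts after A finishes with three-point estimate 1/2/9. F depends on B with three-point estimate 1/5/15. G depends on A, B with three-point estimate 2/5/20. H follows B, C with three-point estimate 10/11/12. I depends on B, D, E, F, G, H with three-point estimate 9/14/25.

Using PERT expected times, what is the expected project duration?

45 days

te_A = (12 + 4·14 + 22)/6 = 90/6 = 15
te_B = (1 + 4·2 + 9)/6 = 18/6 = 3
te_C = (5 + 4·10 + 21)/6 = 66/6 = 11
te_D = (9 + 4·13 + 29)/6 = 90/6 = 15
te_E = (1 + 4·2 + 9)/6 = 18/6 = 3
te_F = (1 + 4·5 + 15)/6 = 36/6 = 6
te_G = (2 + 4·5 + 20)/6 = 42/6 = 7
te_H = (10 + 4·11 + 12)/6 = 66/6 = 11
te_I = (9 + 4·14 + 25)/6 = 90/6 = 15

Forward pass:
ES_A = 0; EF_A = 15
ES_B = 0; EF_B = 3
ES_C = 0; EF_C = 11
ES_D = max(EF_A=15, EF_C=11) = 15; EF_D = 15+15 = 30
ES_E = 15; EF_E = 15+3 = 18
ES_F = 3; EF_F = 3+6 = 9
ES_G = max(EF_A=15, EF_B=3) = 15; EF_G = 15+7 = 22
ES_H = max(EF_B=3, EF_C=11) = 11; EF_H = 11+11 = 22
ES_I = max(EF_B=3, EF_D=30, EF_E=18, EF_F=9, EF_G=22, EF_H=22) = 30; EF_I = 30+15 = 45
Expected project duration μ = 45 days. Critical path: A → D → I.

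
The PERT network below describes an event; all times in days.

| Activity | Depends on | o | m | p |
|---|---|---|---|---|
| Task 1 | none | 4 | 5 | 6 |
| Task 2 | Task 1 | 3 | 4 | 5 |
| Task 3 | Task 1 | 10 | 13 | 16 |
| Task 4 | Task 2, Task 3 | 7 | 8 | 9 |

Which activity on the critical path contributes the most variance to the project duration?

Task 3

te_Task 1 = (4 + 4·5 + 6)/6 = 30/6 = 5; σ²_Task 1 = ((6−4)/6)² = 0.111
te_Task 2 = (3 + 4·4 + 5)/6 = 24/6 = 4; σ²_Task 2 = ((5−3)/6)² = 0.111
te_Task 3 = (10 + 4·13 + 16)/6 = 78/6 = 13; σ²_Task 3 = ((16−10)/6)² = 1.000
te_Task 4 = (7 + 4·8 + 9)/6 = 48/6 = 8; σ²_Task 4 = ((9−7)/6)² = 0.111

Forward pass:
ES_Task 1 = 0; EF_Task 1 = 5
ES_Task 2 = 5; EF_Task 2 = 5+4 = 9
ES_Task 3 = 5; EF_Task 3 = 5+13 = 18
ES_Task 4 = max(EF_Task 2=9, EF_Task 3=18) = 18; EF_Task 4 = 18+8 = 26
Expected project duration μ = 26 days. Critical path: Task 1 → Task 3 → Task 4.

Variances on critical path: σ²_Task 1=0.111, σ²_Task 3=1.000, σ²_Task 4=0.111.
Largest is σ²_Task 3 = 1.000.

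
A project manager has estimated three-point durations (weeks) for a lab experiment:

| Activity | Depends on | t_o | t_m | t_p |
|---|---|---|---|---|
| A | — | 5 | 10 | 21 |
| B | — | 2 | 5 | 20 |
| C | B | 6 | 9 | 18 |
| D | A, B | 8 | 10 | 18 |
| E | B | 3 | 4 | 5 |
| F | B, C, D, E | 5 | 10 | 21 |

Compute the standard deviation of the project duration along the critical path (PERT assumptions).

4.12 weeks

te_A = (5 + 4·10 + 21)/6 = 66/6 = 11; σ²_A = ((21−5)/6)² = 7.111
te_B = (2 + 4·5 + 20)/6 = 42/6 = 7; σ²_B = ((20−2)/6)² = 9.000
te_C = (6 + 4·9 + 18)/6 = 60/6 = 10; σ²_C = ((18−6)/6)² = 4.000
te_D = (8 + 4·10 + 18)/6 = 66/6 = 11; σ²_D = ((18−8)/6)² = 2.778
te_E = (3 + 4·4 + 5)/6 = 24/6 = 4; σ²_E = ((5−3)/6)² = 0.111
te_F = (5 + 4·10 + 21)/6 = 66/6 = 11; σ²_F = ((21−5)/6)² = 7.111

Forward pass:
ES_A = 0; EF_A = 11
ES_B = 0; EF_B = 7
ES_C = 7; EF_C = 7+10 = 17
ES_D = max(EF_A=11, EF_B=7) = 11; EF_D = 11+11 = 22
ES_E = 7; EF_E = 7+4 = 11
ES_F = max(EF_B=7, EF_C=17, EF_D=22, EF_E=11) = 22; EF_F = 22+11 = 33
Expected project duration μ = 33 weeks. Critical path: A → D → F.

Variance along critical path = 7.111 + 2.778 + 7.111 = 17.000
σ = √17.000 = 4.123 weeks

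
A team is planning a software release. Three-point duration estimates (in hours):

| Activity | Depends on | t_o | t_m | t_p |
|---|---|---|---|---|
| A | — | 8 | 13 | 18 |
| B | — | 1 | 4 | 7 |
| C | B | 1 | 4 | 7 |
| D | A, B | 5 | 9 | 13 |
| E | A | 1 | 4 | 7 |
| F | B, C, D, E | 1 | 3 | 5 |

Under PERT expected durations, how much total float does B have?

9 hours

te_A = (8 + 4·13 + 18)/6 = 78/6 = 13
te_B = (1 + 4·4 + 7)/6 = 24/6 = 4
te_C = (1 + 4·4 + 7)/6 = 24/6 = 4
te_D = (5 + 4·9 + 13)/6 = 54/6 = 9
te_E = (1 + 4·4 + 7)/6 = 24/6 = 4
te_F = (1 + 4·3 + 5)/6 = 18/6 = 3

Forward pass:
ES_A = 0; EF_A = 13
ES_B = 0; EF_B = 4
ES_C = 4; EF_C = 4+4 = 8
ES_D = max(EF_A=13, EF_B=4) = 13; EF_D = 13+9 = 22
ES_E = 13; EF_E = 13+4 = 17
ES_F = max(EF_B=4, EF_C=8, EF_D=22, EF_E=17) = 22; EF_F = 22+3 = 25
Expected project duration μ = 25 hours. Critical path: A → D → F.

Backward pass:
LF_F = 25; LS_F = 25−3 = 22
LF_E = LS_F = 22; LS_E = 22−4 = 18
LF_D = LS_F = 22; LS_D = 22−9 = 13
LF_C = LS_F = 22; LS_C = 22−4 = 18
LF_B = min(LS_C=18, LS_D=13, LS_F=22) = 13; LS_B = 13−4 = 9
LF_A = min(LS_D=13, LS_E=18) = 13; LS_A = 13−13 = 0
Slack_B = LS_B − ES_B = 9 − 0 = 9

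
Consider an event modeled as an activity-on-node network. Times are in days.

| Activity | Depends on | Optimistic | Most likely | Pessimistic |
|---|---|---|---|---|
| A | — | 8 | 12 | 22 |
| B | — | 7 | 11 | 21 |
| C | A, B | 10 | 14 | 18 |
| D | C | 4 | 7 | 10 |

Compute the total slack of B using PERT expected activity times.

1 days

te_A = (8 + 4·12 + 22)/6 = 78/6 = 13
te_B = (7 + 4·11 + 21)/6 = 72/6 = 12
te_C = (10 + 4·14 + 18)/6 = 84/6 = 14
te_D = (4 + 4·7 + 10)/6 = 42/6 = 7

Forward pass:
ES_A = 0; EF_A = 13
ES_B = 0; EF_B = 12
ES_C = max(EF_A=13, EF_B=12) = 13; EF_C = 13+14 = 27
ES_D = 27; EF_D = 27+7 = 34
Expected project duration μ = 34 days. Critical path: A → C → D.

Backward pass:
LF_D = 34; LS_D = 34−7 = 27
LF_C = LS_D = 27; LS_C = 27−14 = 13
LF_B = LS_C = 13; LS_B = 13−12 = 1
LF_A = LS_C = 13; LS_A = 13−13 = 0
Slack_B = LS_B − ES_B = 1 − 0 = 1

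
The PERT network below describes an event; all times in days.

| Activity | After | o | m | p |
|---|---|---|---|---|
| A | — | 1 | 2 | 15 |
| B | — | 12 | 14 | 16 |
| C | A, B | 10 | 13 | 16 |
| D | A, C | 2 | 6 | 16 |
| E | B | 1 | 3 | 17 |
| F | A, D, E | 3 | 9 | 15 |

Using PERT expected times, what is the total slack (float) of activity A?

te_A = (1 + 4·2 + 15)/6 = 24/6 = 4
te_B = (12 + 4·14 + 16)/6 = 84/6 = 14
te_C = (10 + 4·13 + 16)/6 = 78/6 = 13
te_D = (2 + 4·6 + 16)/6 = 42/6 = 7
te_E = (1 + 4·3 + 17)/6 = 30/6 = 5
te_F = (3 + 4·9 + 15)/6 = 54/6 = 9

Forward pass:
ES_A = 0; EF_A = 4
ES_B = 0; EF_B = 14
ES_C = max(EF_A=4, EF_B=14) = 14; EF_C = 14+13 = 27
ES_D = max(EF_A=4, EF_C=27) = 27; EF_D = 27+7 = 34
ES_E = 14; EF_E = 14+5 = 19
ES_F = max(EF_A=4, EF_D=34, EF_E=19) = 34; EF_F = 34+9 = 43
Expected project duration μ = 43 days. Critical path: B → C → D → F.

Backward pass:
LF_F = 43; LS_F = 43−9 = 34
LF_E = LS_F = 34; LS_E = 34−5 = 29
LF_D = LS_F = 34; LS_D = 34−7 = 27
LF_C = LS_D = 27; LS_C = 27−13 = 14
LF_B = min(LS_C=14, LS_E=29) = 14; LS_B = 14−14 = 0
LF_A = min(LS_C=14, LS_D=27, LS_F=34) = 14; LS_A = 14−4 = 10
Slack_A = LS_A − ES_A = 10 − 0 = 10

10 days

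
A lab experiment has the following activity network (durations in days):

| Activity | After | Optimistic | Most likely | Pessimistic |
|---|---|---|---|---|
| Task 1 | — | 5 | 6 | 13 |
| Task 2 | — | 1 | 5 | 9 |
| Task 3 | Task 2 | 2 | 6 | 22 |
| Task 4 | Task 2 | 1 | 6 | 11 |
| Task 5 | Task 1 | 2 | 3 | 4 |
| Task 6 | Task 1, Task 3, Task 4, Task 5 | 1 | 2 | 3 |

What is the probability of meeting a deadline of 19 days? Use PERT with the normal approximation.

0.866

te_Task 1 = (5 + 4·6 + 13)/6 = 42/6 = 7; σ²_Task 1 = ((13−5)/6)² = 1.778
te_Task 2 = (1 + 4·5 + 9)/6 = 30/6 = 5; σ²_Task 2 = ((9−1)/6)² = 1.778
te_Task 3 = (2 + 4·6 + 22)/6 = 48/6 = 8; σ²_Task 3 = ((22−2)/6)² = 11.111
te_Task 4 = (1 + 4·6 + 11)/6 = 36/6 = 6; σ²_Task 4 = ((11−1)/6)² = 2.778
te_Task 5 = (2 + 4·3 + 4)/6 = 18/6 = 3; σ²_Task 5 = ((4−2)/6)² = 0.111
te_Task 6 = (1 + 4·2 + 3)/6 = 12/6 = 2; σ²_Task 6 = ((3−1)/6)² = 0.111

Forward pass:
ES_Task 1 = 0; EF_Task 1 = 7
ES_Task 2 = 0; EF_Task 2 = 5
ES_Task 3 = 5; EF_Task 3 = 5+8 = 13
ES_Task 4 = 5; EF_Task 4 = 5+6 = 11
ES_Task 5 = 7; EF_Task 5 = 7+3 = 10
ES_Task 6 = max(EF_Task 1=7, EF_Task 3=13, EF_Task 4=11, EF_Task 5=10) = 13; EF_Task 6 = 13+2 = 15
Expected project duration μ = 15 days. Critical path: Task 2 → Task 3 → Task 6.

Variance along critical path = 1.778 + 11.111 + 0.111 = 13.000; σ = √13.000 = 3.606 days.
Z = (19 − 15) / 3.606 = 1.109
P(T ≤ 19) = Φ(1.109) ≈ 0.866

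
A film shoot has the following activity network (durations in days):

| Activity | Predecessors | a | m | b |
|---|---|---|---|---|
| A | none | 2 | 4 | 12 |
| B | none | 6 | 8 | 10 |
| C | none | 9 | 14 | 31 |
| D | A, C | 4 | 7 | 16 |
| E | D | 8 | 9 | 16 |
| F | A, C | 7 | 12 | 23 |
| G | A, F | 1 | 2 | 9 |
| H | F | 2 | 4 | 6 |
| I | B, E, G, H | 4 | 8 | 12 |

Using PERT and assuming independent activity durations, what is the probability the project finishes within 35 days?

te_A = (2 + 4·4 + 12)/6 = 30/6 = 5; σ²_A = ((12−2)/6)² = 2.778
te_B = (6 + 4·8 + 10)/6 = 48/6 = 8; σ²_B = ((10−6)/6)² = 0.444
te_C = (9 + 4·14 + 31)/6 = 96/6 = 16; σ²_C = ((31−9)/6)² = 13.444
te_D = (4 + 4·7 + 16)/6 = 48/6 = 8; σ²_D = ((16−4)/6)² = 4.000
te_E = (8 + 4·9 + 16)/6 = 60/6 = 10; σ²_E = ((16−8)/6)² = 1.778
te_F = (7 + 4·12 + 23)/6 = 78/6 = 13; σ²_F = ((23−7)/6)² = 7.111
te_G = (1 + 4·2 + 9)/6 = 18/6 = 3; σ²_G = ((9−1)/6)² = 1.778
te_H = (2 + 4·4 + 6)/6 = 24/6 = 4; σ²_H = ((6−2)/6)² = 0.444
te_I = (4 + 4·8 + 12)/6 = 48/6 = 8; σ²_I = ((12−4)/6)² = 1.778

Forward pass:
ES_A = 0; EF_A = 5
ES_B = 0; EF_B = 8
ES_C = 0; EF_C = 16
ES_D = max(EF_A=5, EF_C=16) = 16; EF_D = 16+8 = 24
ES_E = 24; EF_E = 24+10 = 34
ES_F = max(EF_A=5, EF_C=16) = 16; EF_F = 16+13 = 29
ES_G = max(EF_A=5, EF_F=29) = 29; EF_G = 29+3 = 32
ES_H = 29; EF_H = 29+4 = 33
ES_I = max(EF_B=8, EF_E=34, EF_G=32, EF_H=33) = 34; EF_I = 34+8 = 42
Expected project duration μ = 42 days. Critical path: C → D → E → I.

Variance along critical path = 13.444 + 4.000 + 1.778 + 1.778 = 21.000; σ = √21.000 = 4.583 days.
Z = (35 − 42) / 4.583 = -1.528
P(T ≤ 35) = Φ(-1.528) ≈ 0.063

0.063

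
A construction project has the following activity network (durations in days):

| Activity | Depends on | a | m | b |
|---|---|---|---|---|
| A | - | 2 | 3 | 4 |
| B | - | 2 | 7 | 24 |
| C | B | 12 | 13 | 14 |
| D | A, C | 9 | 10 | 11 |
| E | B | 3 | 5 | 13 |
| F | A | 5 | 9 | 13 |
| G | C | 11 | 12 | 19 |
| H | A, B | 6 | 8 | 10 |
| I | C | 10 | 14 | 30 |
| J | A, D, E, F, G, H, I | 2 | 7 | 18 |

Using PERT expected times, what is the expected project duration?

46 days

te_A = (2 + 4·3 + 4)/6 = 18/6 = 3
te_B = (2 + 4·7 + 24)/6 = 54/6 = 9
te_C = (12 + 4·13 + 14)/6 = 78/6 = 13
te_D = (9 + 4·10 + 11)/6 = 60/6 = 10
te_E = (3 + 4·5 + 13)/6 = 36/6 = 6
te_F = (5 + 4·9 + 13)/6 = 54/6 = 9
te_G = (11 + 4·12 + 19)/6 = 78/6 = 13
te_H = (6 + 4·8 + 10)/6 = 48/6 = 8
te_I = (10 + 4·14 + 30)/6 = 96/6 = 16
te_J = (2 + 4·7 + 18)/6 = 48/6 = 8

Forward pass:
ES_A = 0; EF_A = 3
ES_B = 0; EF_B = 9
ES_C = 9; EF_C = 9+13 = 22
ES_D = max(EF_A=3, EF_C=22) = 22; EF_D = 22+10 = 32
ES_E = 9; EF_E = 9+6 = 15
ES_F = 3; EF_F = 3+9 = 12
ES_G = 22; EF_G = 22+13 = 35
ES_H = max(EF_A=3, EF_B=9) = 9; EF_H = 9+8 = 17
ES_I = 22; EF_I = 22+16 = 38
ES_J = max(EF_A=3, EF_D=32, EF_E=15, EF_F=12, EF_G=35, EF_H=17, EF_I=38) = 38; EF_J = 38+8 = 46
Expected project duration μ = 46 days. Critical path: B → C → I → J.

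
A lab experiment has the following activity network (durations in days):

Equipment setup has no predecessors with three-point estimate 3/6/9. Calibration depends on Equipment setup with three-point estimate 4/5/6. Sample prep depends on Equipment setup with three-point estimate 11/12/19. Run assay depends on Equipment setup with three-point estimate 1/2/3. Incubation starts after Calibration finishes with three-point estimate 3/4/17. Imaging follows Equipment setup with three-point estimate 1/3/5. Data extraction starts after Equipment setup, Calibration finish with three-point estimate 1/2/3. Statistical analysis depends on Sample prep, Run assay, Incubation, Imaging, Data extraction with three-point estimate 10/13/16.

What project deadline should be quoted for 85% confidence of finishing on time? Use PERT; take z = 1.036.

34.0 days

te_Equipment setup = (3 + 4·6 + 9)/6 = 36/6 = 6; σ²_Equipment setup = ((9−3)/6)² = 1.000
te_Calibration = (4 + 4·5 + 6)/6 = 30/6 = 5; σ²_Calibration = ((6−4)/6)² = 0.111
te_Sample prep = (11 + 4·12 + 19)/6 = 78/6 = 13; σ²_Sample prep = ((19−11)/6)² = 1.778
te_Run assay = (1 + 4·2 + 3)/6 = 12/6 = 2; σ²_Run assay = ((3−1)/6)² = 0.111
te_Incubation = (3 + 4·4 + 17)/6 = 36/6 = 6; σ²_Incubation = ((17−3)/6)² = 5.444
te_Imaging = (1 + 4·3 + 5)/6 = 18/6 = 3; σ²_Imaging = ((5−1)/6)² = 0.444
te_Data extraction = (1 + 4·2 + 3)/6 = 12/6 = 2; σ²_Data extraction = ((3−1)/6)² = 0.111
te_Statistical analysis = (10 + 4·13 + 16)/6 = 78/6 = 13; σ²_Statistical analysis = ((16−10)/6)² = 1.000

Forward pass:
ES_Equipment setup = 0; EF_Equipment setup = 6
ES_Calibration = 6; EF_Calibration = 6+5 = 11
ES_Sample prep = 6; EF_Sample prep = 6+13 = 19
ES_Run assay = 6; EF_Run assay = 6+2 = 8
ES_Incubation = 11; EF_Incubation = 11+6 = 17
ES_Imaging = 6; EF_Imaging = 6+3 = 9
ES_Data extraction = max(EF_Equipment setup=6, EF_Calibration=11) = 11; EF_Data extraction = 11+2 = 13
ES_Statistical analysis = max(EF_Sample prep=19, EF_Run assay=8, EF_Incubation=17, EF_Imaging=9, EF_Data extraction=13) = 19; EF_Statistical analysis = 19+13 = 32
Expected project duration μ = 32 days. Critical path: Equipment setup → Sample prep → Statistical analysis.

Variance along critical path = 1.000 + 1.778 + 1.000 = 3.778; σ = 1.944 days.
D = μ + z·σ = 32 + 1.036·1.944 = 34.0 days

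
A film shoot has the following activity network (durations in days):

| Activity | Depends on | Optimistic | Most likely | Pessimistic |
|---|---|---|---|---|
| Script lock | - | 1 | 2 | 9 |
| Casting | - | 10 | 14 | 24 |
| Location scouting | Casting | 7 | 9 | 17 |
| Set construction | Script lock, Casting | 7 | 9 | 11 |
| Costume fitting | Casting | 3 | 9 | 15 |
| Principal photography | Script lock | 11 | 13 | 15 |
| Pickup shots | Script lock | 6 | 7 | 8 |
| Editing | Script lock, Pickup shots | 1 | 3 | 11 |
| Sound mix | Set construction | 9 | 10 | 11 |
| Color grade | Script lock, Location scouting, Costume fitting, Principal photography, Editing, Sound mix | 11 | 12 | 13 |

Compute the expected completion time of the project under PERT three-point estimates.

46 days

te_Script lock = (1 + 4·2 + 9)/6 = 18/6 = 3
te_Casting = (10 + 4·14 + 24)/6 = 90/6 = 15
te_Location scouting = (7 + 4·9 + 17)/6 = 60/6 = 10
te_Set construction = (7 + 4·9 + 11)/6 = 54/6 = 9
te_Costume fitting = (3 + 4·9 + 15)/6 = 54/6 = 9
te_Principal photography = (11 + 4·13 + 15)/6 = 78/6 = 13
te_Pickup shots = (6 + 4·7 + 8)/6 = 42/6 = 7
te_Editing = (1 + 4·3 + 11)/6 = 24/6 = 4
te_Sound mix = (9 + 4·10 + 11)/6 = 60/6 = 10
te_Color grade = (11 + 4·12 + 13)/6 = 72/6 = 12

Forward pass:
ES_Script lock = 0; EF_Script lock = 3
ES_Casting = 0; EF_Casting = 15
ES_Location scouting = 15; EF_Location scouting = 15+10 = 25
ES_Set construction = max(EF_Script lock=3, EF_Casting=15) = 15; EF_Set construction = 15+9 = 24
ES_Costume fitting = 15; EF_Costume fitting = 15+9 = 24
ES_Principal photography = 3; EF_Principal photography = 3+13 = 16
ES_Pickup shots = 3; EF_Pickup shots = 3+7 = 10
ES_Editing = max(EF_Script lock=3, EF_Pickup shots=10) = 10; EF_Editing = 10+4 = 14
ES_Sound mix = 24; EF_Sound mix = 24+10 = 34
ES_Color grade = max(EF_Script lock=3, EF_Location scouting=25, EF_Costume fitting=24, EF_Principal photography=16, EF_Editing=14, EF_Sound mix=34) = 34; EF_Color grade = 34+12 = 46
Expected project duration μ = 46 days. Critical path: Casting → Set construction → Sound mix → Color grade.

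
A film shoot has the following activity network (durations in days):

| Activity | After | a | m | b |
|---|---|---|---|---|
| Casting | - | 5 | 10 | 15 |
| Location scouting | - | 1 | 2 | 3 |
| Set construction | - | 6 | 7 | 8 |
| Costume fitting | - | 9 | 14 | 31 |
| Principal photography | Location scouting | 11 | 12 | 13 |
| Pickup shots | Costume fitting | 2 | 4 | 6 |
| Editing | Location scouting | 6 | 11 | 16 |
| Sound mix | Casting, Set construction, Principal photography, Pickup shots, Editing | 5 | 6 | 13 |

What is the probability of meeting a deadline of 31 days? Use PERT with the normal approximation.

0.844

te_Casting = (5 + 4·10 + 15)/6 = 60/6 = 10; σ²_Casting = ((15−5)/6)² = 2.778
te_Location scouting = (1 + 4·2 + 3)/6 = 12/6 = 2; σ²_Location scouting = ((3−1)/6)² = 0.111
te_Set construction = (6 + 4·7 + 8)/6 = 42/6 = 7; σ²_Set construction = ((8−6)/6)² = 0.111
te_Costume fitting = (9 + 4·14 + 31)/6 = 96/6 = 16; σ²_Costume fitting = ((31−9)/6)² = 13.444
te_Principal photography = (11 + 4·12 + 13)/6 = 72/6 = 12; σ²_Principal photography = ((13−11)/6)² = 0.111
te_Pickup shots = (2 + 4·4 + 6)/6 = 24/6 = 4; σ²_Pickup shots = ((6−2)/6)² = 0.444
te_Editing = (6 + 4·11 + 16)/6 = 66/6 = 11; σ²_Editing = ((16−6)/6)² = 2.778
te_Sound mix = (5 + 4·6 + 13)/6 = 42/6 = 7; σ²_Sound mix = ((13−5)/6)² = 1.778

Forward pass:
ES_Casting = 0; EF_Casting = 10
ES_Location scouting = 0; EF_Location scouting = 2
ES_Set construction = 0; EF_Set construction = 7
ES_Costume fitting = 0; EF_Costume fitting = 16
ES_Principal photography = 2; EF_Principal photography = 2+12 = 14
ES_Pickup shots = 16; EF_Pickup shots = 16+4 = 20
ES_Editing = 2; EF_Editing = 2+11 = 13
ES_Sound mix = max(EF_Casting=10, EF_Set construction=7, EF_Principal photography=14, EF_Pickup shots=20, EF_Editing=13) = 20; EF_Sound mix = 20+7 = 27
Expected project duration μ = 27 days. Critical path: Costume fitting → Pickup shots → Sound mix.

Variance along critical path = 13.444 + 0.444 + 1.778 = 15.667; σ = √15.667 = 3.958 days.
Z = (31 − 27) / 3.958 = 1.011
P(T ≤ 31) = Φ(1.011) ≈ 0.844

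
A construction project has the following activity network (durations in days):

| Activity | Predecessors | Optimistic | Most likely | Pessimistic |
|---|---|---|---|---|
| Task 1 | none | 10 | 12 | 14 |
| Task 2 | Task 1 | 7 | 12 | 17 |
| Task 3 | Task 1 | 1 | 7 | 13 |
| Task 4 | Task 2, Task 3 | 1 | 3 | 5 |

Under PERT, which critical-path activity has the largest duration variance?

te_Task 1 = (10 + 4·12 + 14)/6 = 72/6 = 12; σ²_Task 1 = ((14−10)/6)² = 0.444
te_Task 2 = (7 + 4·12 + 17)/6 = 72/6 = 12; σ²_Task 2 = ((17−7)/6)² = 2.778
te_Task 3 = (1 + 4·7 + 13)/6 = 42/6 = 7; σ²_Task 3 = ((13−1)/6)² = 4.000
te_Task 4 = (1 + 4·3 + 5)/6 = 18/6 = 3; σ²_Task 4 = ((5−1)/6)² = 0.444

Forward pass:
ES_Task 1 = 0; EF_Task 1 = 12
ES_Task 2 = 12; EF_Task 2 = 12+12 = 24
ES_Task 3 = 12; EF_Task 3 = 12+7 = 19
ES_Task 4 = max(EF_Task 2=24, EF_Task 3=19) = 24; EF_Task 4 = 24+3 = 27
Expected project duration μ = 27 days. Critical path: Task 1 → Task 2 → Task 4.

Variances on critical path: σ²_Task 1=0.444, σ²_Task 2=2.778, σ²_Task 4=0.444.
Largest is σ²_Task 2 = 2.778.

Task 2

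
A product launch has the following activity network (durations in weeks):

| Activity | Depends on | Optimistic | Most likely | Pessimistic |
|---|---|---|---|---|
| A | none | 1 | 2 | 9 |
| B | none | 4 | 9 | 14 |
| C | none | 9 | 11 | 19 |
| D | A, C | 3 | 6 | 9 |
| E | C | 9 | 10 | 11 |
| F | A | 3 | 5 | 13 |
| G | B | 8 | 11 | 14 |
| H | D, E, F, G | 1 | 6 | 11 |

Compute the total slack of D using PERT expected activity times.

te_A = (1 + 4·2 + 9)/6 = 18/6 = 3
te_B = (4 + 4·9 + 14)/6 = 54/6 = 9
te_C = (9 + 4·11 + 19)/6 = 72/6 = 12
te_D = (3 + 4·6 + 9)/6 = 36/6 = 6
te_E = (9 + 4·10 + 11)/6 = 60/6 = 10
te_F = (3 + 4·5 + 13)/6 = 36/6 = 6
te_G = (8 + 4·11 + 14)/6 = 66/6 = 11
te_H = (1 + 4·6 + 11)/6 = 36/6 = 6

Forward pass:
ES_A = 0; EF_A = 3
ES_B = 0; EF_B = 9
ES_C = 0; EF_C = 12
ES_D = max(EF_A=3, EF_C=12) = 12; EF_D = 12+6 = 18
ES_E = 12; EF_E = 12+10 = 22
ES_F = 3; EF_F = 3+6 = 9
ES_G = 9; EF_G = 9+11 = 20
ES_H = max(EF_D=18, EF_E=22, EF_F=9, EF_G=20) = 22; EF_H = 22+6 = 28
Expected project duration μ = 28 weeks. Critical path: C → E → H.

Backward pass:
LF_H = 28; LS_H = 28−6 = 22
LF_G = LS_H = 22; LS_G = 22−11 = 11
LF_F = LS_H = 22; LS_F = 22−6 = 16
LF_E = LS_H = 22; LS_E = 22−10 = 12
LF_D = LS_H = 22; LS_D = 22−6 = 16
LF_C = min(LS_D=16, LS_E=12) = 12; LS_C = 12−12 = 0
LF_B = LS_G = 11; LS_B = 11−9 = 2
LF_A = min(LS_D=16, LS_F=16) = 16; LS_A = 16−3 = 13
Slack_D = LS_D − ES_D = 16 − 12 = 4

4 weeks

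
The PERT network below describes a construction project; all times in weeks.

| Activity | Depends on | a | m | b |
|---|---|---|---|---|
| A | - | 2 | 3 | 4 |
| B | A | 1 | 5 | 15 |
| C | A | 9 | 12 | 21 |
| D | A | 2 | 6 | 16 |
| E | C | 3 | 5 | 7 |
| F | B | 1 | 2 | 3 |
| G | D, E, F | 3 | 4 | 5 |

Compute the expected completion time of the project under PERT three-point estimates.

25 weeks

te_A = (2 + 4·3 + 4)/6 = 18/6 = 3
te_B = (1 + 4·5 + 15)/6 = 36/6 = 6
te_C = (9 + 4·12 + 21)/6 = 78/6 = 13
te_D = (2 + 4·6 + 16)/6 = 42/6 = 7
te_E = (3 + 4·5 + 7)/6 = 30/6 = 5
te_F = (1 + 4·2 + 3)/6 = 12/6 = 2
te_G = (3 + 4·4 + 5)/6 = 24/6 = 4

Forward pass:
ES_A = 0; EF_A = 3
ES_B = 3; EF_B = 3+6 = 9
ES_C = 3; EF_C = 3+13 = 16
ES_D = 3; EF_D = 3+7 = 10
ES_E = 16; EF_E = 16+5 = 21
ES_F = 9; EF_F = 9+2 = 11
ES_G = max(EF_D=10, EF_E=21, EF_F=11) = 21; EF_G = 21+4 = 25
Expected project duration μ = 25 weeks. Critical path: A → C → E → G.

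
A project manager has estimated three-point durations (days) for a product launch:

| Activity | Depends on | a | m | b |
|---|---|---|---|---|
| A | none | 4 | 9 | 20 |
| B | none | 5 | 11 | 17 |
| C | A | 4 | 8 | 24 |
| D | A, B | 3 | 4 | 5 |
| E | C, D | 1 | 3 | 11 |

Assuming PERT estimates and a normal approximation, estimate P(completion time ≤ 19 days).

te_A = (4 + 4·9 + 20)/6 = 60/6 = 10; σ²_A = ((20−4)/6)² = 7.111
te_B = (5 + 4·11 + 17)/6 = 66/6 = 11; σ²_B = ((17−5)/6)² = 4.000
te_C = (4 + 4·8 + 24)/6 = 60/6 = 10; σ²_C = ((24−4)/6)² = 11.111
te_D = (3 + 4·4 + 5)/6 = 24/6 = 4; σ²_D = ((5−3)/6)² = 0.111
te_E = (1 + 4·3 + 11)/6 = 24/6 = 4; σ²_E = ((11−1)/6)² = 2.778

Forward pass:
ES_A = 0; EF_A = 10
ES_B = 0; EF_B = 11
ES_C = 10; EF_C = 10+10 = 20
ES_D = max(EF_A=10, EF_B=11) = 11; EF_D = 11+4 = 15
ES_E = max(EF_C=20, EF_D=15) = 20; EF_E = 20+4 = 24
Expected project duration μ = 24 days. Critical path: A → C → E.

Variance along critical path = 7.111 + 11.111 + 2.778 = 21.000; σ = √21.000 = 4.583 days.
Z = (19 − 24) / 4.583 = -1.091
P(T ≤ 19) = Φ(-1.091) ≈ 0.138

0.138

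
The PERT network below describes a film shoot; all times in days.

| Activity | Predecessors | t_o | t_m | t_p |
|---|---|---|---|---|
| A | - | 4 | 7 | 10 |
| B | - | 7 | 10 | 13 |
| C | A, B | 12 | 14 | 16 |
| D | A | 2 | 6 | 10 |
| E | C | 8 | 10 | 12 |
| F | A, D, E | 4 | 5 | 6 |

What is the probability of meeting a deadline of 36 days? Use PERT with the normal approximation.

te_A = (4 + 4·7 + 10)/6 = 42/6 = 7; σ²_A = ((10−4)/6)² = 1.000
te_B = (7 + 4·10 + 13)/6 = 60/6 = 10; σ²_B = ((13−7)/6)² = 1.000
te_C = (12 + 4·14 + 16)/6 = 84/6 = 14; σ²_C = ((16−12)/6)² = 0.444
te_D = (2 + 4·6 + 10)/6 = 36/6 = 6; σ²_D = ((10−2)/6)² = 1.778
te_E = (8 + 4·10 + 12)/6 = 60/6 = 10; σ²_E = ((12−8)/6)² = 0.444
te_F = (4 + 4·5 + 6)/6 = 30/6 = 5; σ²_F = ((6−4)/6)² = 0.111

Forward pass:
ES_A = 0; EF_A = 7
ES_B = 0; EF_B = 10
ES_C = max(EF_A=7, EF_B=10) = 10; EF_C = 10+14 = 24
ES_D = 7; EF_D = 7+6 = 13
ES_E = 24; EF_E = 24+10 = 34
ES_F = max(EF_A=7, EF_D=13, EF_E=34) = 34; EF_F = 34+5 = 39
Expected project duration μ = 39 days. Critical path: B → C → E → F.

Variance along critical path = 1.000 + 0.444 + 0.444 + 0.111 = 2.000; σ = √2.000 = 1.414 days.
Z = (36 − 39) / 1.414 = -2.121
P(T ≤ 36) = Φ(-2.121) ≈ 0.017

0.017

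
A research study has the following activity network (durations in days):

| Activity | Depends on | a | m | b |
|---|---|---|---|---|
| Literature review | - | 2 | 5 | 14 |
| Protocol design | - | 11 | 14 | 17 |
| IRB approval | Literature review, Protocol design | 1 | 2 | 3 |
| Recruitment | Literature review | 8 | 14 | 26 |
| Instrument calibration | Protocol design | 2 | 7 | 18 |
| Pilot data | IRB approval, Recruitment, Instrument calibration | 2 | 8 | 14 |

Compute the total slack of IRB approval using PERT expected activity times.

6 days

te_Literature review = (2 + 4·5 + 14)/6 = 36/6 = 6
te_Protocol design = (11 + 4·14 + 17)/6 = 84/6 = 14
te_IRB approval = (1 + 4·2 + 3)/6 = 12/6 = 2
te_Recruitment = (8 + 4·14 + 26)/6 = 90/6 = 15
te_Instrument calibration = (2 + 4·7 + 18)/6 = 48/6 = 8
te_Pilot data = (2 + 4·8 + 14)/6 = 48/6 = 8

Forward pass:
ES_Literature review = 0; EF_Literature review = 6
ES_Protocol design = 0; EF_Protocol design = 14
ES_IRB approval = max(EF_Literature review=6, EF_Protocol design=14) = 14; EF_IRB approval = 14+2 = 16
ES_Recruitment = 6; EF_Recruitment = 6+15 = 21
ES_Instrument calibration = 14; EF_Instrument calibration = 14+8 = 22
ES_Pilot data = max(EF_IRB approval=16, EF_Recruitment=21, EF_Instrument calibration=22) = 22; EF_Pilot data = 22+8 = 30
Expected project duration μ = 30 days. Critical path: Protocol design → Instrument calibration → Pilot data.

Backward pass:
LF_Pilot data = 30; LS_Pilot data = 30−8 = 22
LF_Instrument calibration = LS_Pilot data = 22; LS_Instrument calibration = 22−8 = 14
LF_Recruitment = LS_Pilot data = 22; LS_Recruitment = 22−15 = 7
LF_IRB approval = LS_Pilot data = 22; LS_IRB approval = 22−2 = 20
LF_Protocol design = min(LS_IRB approval=20, LS_Instrument calibration=14) = 14; LS_Protocol design = 14−14 = 0
LF_Literature review = min(LS_IRB approval=20, LS_Recruitment=7) = 7; LS_Literature review = 7−6 = 1
Slack_IRB approval = LS_IRB approval − ES_IRB approval = 20 − 14 = 6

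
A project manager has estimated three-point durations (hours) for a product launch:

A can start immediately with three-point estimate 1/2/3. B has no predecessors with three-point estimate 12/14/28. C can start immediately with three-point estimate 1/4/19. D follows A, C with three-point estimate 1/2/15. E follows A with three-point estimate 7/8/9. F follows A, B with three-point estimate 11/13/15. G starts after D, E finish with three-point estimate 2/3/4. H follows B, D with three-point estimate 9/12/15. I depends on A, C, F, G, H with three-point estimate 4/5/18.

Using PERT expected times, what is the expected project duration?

te_A = (1 + 4·2 + 3)/6 = 12/6 = 2
te_B = (12 + 4·14 + 28)/6 = 96/6 = 16
te_C = (1 + 4·4 + 19)/6 = 36/6 = 6
te_D = (1 + 4·2 + 15)/6 = 24/6 = 4
te_E = (7 + 4·8 + 9)/6 = 48/6 = 8
te_F = (11 + 4·13 + 15)/6 = 78/6 = 13
te_G = (2 + 4·3 + 4)/6 = 18/6 = 3
te_H = (9 + 4·12 + 15)/6 = 72/6 = 12
te_I = (4 + 4·5 + 18)/6 = 42/6 = 7

Forward pass:
ES_A = 0; EF_A = 2
ES_B = 0; EF_B = 16
ES_C = 0; EF_C = 6
ES_D = max(EF_A=2, EF_C=6) = 6; EF_D = 6+4 = 10
ES_E = 2; EF_E = 2+8 = 10
ES_F = max(EF_A=2, EF_B=16) = 16; EF_F = 16+13 = 29
ES_G = max(EF_D=10, EF_E=10) = 10; EF_G = 10+3 = 13
ES_H = max(EF_B=16, EF_D=10) = 16; EF_H = 16+12 = 28
ES_I = max(EF_A=2, EF_C=6, EF_F=29, EF_G=13, EF_H=28) = 29; EF_I = 29+7 = 36
Expected project duration μ = 36 hours. Critical path: B → F → I.

36 hours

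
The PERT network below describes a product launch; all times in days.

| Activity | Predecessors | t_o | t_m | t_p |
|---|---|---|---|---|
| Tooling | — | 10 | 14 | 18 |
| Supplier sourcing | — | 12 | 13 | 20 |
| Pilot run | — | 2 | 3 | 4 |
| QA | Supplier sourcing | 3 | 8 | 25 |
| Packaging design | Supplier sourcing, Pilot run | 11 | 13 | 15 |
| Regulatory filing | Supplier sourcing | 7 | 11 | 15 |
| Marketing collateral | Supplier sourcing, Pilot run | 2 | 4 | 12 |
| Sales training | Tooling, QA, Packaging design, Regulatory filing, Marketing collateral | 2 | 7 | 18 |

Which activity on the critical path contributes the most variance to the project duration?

te_Tooling = (10 + 4·14 + 18)/6 = 84/6 = 14; σ²_Tooling = ((18−10)/6)² = 1.778
te_Supplier sourcing = (12 + 4·13 + 20)/6 = 84/6 = 14; σ²_Supplier sourcing = ((20−12)/6)² = 1.778
te_Pilot run = (2 + 4·3 + 4)/6 = 18/6 = 3; σ²_Pilot run = ((4−2)/6)² = 0.111
te_QA = (3 + 4·8 + 25)/6 = 60/6 = 10; σ²_QA = ((25−3)/6)² = 13.444
te_Packaging design = (11 + 4·13 + 15)/6 = 78/6 = 13; σ²_Packaging design = ((15−11)/6)² = 0.444
te_Regulatory filing = (7 + 4·11 + 15)/6 = 66/6 = 11; σ²_Regulatory filing = ((15−7)/6)² = 1.778
te_Marketing collateral = (2 + 4·4 + 12)/6 = 30/6 = 5; σ²_Marketing collateral = ((12−2)/6)² = 2.778
te_Sales training = (2 + 4·7 + 18)/6 = 48/6 = 8; σ²_Sales training = ((18−2)/6)² = 7.111

Forward pass:
ES_Tooling = 0; EF_Tooling = 14
ES_Supplier sourcing = 0; EF_Supplier sourcing = 14
ES_Pilot run = 0; EF_Pilot run = 3
ES_QA = 14; EF_QA = 14+10 = 24
ES_Packaging design = max(EF_Supplier sourcing=14, EF_Pilot run=3) = 14; EF_Packaging design = 14+13 = 27
ES_Regulatory filing = 14; EF_Regulatory filing = 14+11 = 25
ES_Marketing collateral = max(EF_Supplier sourcing=14, EF_Pilot run=3) = 14; EF_Marketing collateral = 14+5 = 19
ES_Sales training = max(EF_Tooling=14, EF_QA=24, EF_Packaging design=27, EF_Regulatory filing=25, EF_Marketing collateral=19) = 27; EF_Sales training = 27+8 = 35
Expected project duration μ = 35 days. Critical path: Supplier sourcing → Packaging design → Sales training.

Variances on critical path: σ²_Supplier sourcing=1.778, σ²_Packaging design=0.444, σ²_Sales training=7.111.
Largest is σ²_Sales training = 7.111.

Sales training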